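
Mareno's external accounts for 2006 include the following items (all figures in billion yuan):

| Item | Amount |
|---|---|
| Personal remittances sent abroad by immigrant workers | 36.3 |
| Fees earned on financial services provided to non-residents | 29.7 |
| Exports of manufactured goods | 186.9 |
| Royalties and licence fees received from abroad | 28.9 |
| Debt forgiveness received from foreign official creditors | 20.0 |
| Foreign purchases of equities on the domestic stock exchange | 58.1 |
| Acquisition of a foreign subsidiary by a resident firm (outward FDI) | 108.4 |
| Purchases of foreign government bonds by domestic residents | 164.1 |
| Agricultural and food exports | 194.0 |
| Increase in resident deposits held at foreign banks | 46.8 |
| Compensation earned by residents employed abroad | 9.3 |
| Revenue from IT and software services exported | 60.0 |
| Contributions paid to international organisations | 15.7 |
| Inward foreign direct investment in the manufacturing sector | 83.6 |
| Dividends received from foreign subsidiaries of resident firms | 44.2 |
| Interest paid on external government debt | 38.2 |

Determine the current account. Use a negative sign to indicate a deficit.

Goods: 186.9 + 194.0 = 380.9
Services: 28.9 + 29.7 + 60.0 = 118.6
Primary income: 9.3 + 44.2 - 38.2 = 15.3
Secondary income: -15.7 - 36.3 = -52.0
Current account = 380.9 + 118.6 + 15.3 + (-52.0) = 462.8
(Excluded from the current account — capital account: debt forgiveness received from foreign official creditors 20.0; financial account: foreign purchases of equities on the domestic stock exchange 58.1, acquisition of a foreign subsidiary by a resident firm (outward FDI) 108.4, purchases of foreign government bonds by domestic residents 164.1, increase in resident deposits held at foreign banks 46.8, inward foreign direct investment in the manufacturing sector 83.6.)

462.8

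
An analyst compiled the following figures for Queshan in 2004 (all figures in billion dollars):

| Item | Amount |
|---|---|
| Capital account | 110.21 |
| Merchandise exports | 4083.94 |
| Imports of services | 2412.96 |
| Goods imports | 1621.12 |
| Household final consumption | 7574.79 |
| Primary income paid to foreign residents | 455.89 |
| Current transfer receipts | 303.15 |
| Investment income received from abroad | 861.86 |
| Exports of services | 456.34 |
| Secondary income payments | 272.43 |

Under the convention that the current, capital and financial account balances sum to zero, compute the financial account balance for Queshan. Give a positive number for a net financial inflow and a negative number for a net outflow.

-1053.10

Goods balance = 4083.94 - 1621.12 = 2462.82
Services balance = 456.34 - 2412.96 = -1956.62
Trade balance (goods + services) = 2462.82 + (-1956.62) = 506.20
Net primary income = 861.86 - 455.89 = 405.97
Net secondary income = 303.15 - 272.43 = 30.72
Current account = 506.20 + 405.97 + 30.72 = 942.89
Financial account = -(942.89 + 110.21) = -1053.10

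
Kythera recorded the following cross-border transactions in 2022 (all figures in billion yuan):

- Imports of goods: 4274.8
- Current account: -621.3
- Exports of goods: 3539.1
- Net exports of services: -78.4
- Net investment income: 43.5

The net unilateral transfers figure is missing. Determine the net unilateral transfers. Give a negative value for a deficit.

149.3

Current account = goods balance + services balance + net primary income + net secondary income
Sum of the known components = -770.6
Net unilateral transfers = CA - (known components) = -621.3 - (-770.6) = 149.3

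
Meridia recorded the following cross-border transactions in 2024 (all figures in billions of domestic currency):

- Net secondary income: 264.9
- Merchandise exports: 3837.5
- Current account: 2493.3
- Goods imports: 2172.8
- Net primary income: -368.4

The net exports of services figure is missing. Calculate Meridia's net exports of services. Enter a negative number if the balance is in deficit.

Current account = goods balance + services balance + net primary income + net secondary income
Sum of the known components = 1561.2
Net exports of services = CA - (known components) = 2493.3 - 1561.2 = 932.1

932.1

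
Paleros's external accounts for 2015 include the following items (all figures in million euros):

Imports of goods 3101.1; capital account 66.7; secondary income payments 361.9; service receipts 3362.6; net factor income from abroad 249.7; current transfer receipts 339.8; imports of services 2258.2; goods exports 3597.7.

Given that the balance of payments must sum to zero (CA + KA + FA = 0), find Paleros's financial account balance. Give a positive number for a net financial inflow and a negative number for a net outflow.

-1895.3

Goods balance = 3597.7 - 3101.1 = 496.6
Services balance = 3362.6 - 2258.2 = 1104.4
Trade balance (goods + services) = 496.6 + 1104.4 = 1601.0
Net primary income = 249.7
Net secondary income = 339.8 - 361.9 = -22.1
Current account = 1601.0 + 249.7 + (-22.1) = 1828.6
Financial account = -(1828.6 + 66.7) = -1895.3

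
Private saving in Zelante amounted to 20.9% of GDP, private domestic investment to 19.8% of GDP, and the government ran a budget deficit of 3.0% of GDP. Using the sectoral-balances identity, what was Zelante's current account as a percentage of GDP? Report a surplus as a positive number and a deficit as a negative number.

By the sectoral-balances identity, CA = (S_private - I) + (T - G).
Private balance = 20.9 - 19.8 = 1.1
Government balance (T - G) = -3.0
CA = 1.1 + (-3.0) = -1.9

-1.9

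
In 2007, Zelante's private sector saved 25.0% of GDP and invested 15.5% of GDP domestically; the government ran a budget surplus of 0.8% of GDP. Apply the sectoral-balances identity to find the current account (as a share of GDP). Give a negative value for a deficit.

By the sectoral-balances identity, CA = (S_private - I) + (T - G).
Private balance = 25.0 - 15.5 = 9.5
Government balance (T - G) = 0.8
CA = 9.5 + 0.8 = 10.3

10.3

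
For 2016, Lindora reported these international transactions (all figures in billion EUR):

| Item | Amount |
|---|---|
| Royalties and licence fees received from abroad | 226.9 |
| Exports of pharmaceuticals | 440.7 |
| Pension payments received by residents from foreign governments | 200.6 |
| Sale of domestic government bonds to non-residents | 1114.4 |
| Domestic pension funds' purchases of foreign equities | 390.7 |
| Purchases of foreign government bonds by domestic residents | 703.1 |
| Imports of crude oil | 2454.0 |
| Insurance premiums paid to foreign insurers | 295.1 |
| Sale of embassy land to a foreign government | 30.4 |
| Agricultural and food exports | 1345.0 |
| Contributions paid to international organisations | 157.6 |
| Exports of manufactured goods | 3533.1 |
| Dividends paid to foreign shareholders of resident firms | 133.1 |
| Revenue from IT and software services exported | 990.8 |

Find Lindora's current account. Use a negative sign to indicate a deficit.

3697.3

Goods: 3533.1 + 440.7 - 2454.0 + 1345.0 = 2864.8
Services: 990.8 + 226.9 - 295.1 = 922.6
Primary income: -133.1
Secondary income: 200.6 - 157.6 = 43.0
Current account = 2864.8 + 922.6 + (-133.1) + 43.0 = 3697.3
(Excluded from the current account — financial account: sale of domestic government bonds to non-residents 1114.4, domestic pension funds' purchases of foreign equities 390.7, purchases of foreign government bonds by domestic residents 703.1; capital account: sale of embassy land to a foreign government 30.4.)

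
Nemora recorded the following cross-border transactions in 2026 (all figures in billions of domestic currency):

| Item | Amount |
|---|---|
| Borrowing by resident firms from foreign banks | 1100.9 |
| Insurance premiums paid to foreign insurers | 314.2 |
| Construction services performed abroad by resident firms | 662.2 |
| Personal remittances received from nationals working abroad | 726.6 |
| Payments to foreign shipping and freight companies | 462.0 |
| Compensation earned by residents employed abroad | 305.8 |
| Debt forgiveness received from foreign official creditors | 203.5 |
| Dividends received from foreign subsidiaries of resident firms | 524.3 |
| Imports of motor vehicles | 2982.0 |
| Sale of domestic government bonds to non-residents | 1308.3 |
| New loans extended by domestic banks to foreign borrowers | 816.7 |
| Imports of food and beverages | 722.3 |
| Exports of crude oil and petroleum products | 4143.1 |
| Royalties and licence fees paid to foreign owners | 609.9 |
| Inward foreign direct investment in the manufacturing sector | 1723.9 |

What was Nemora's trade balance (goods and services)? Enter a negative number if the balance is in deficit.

-285.1

Goods: -722.3 - 2982.0 + 4143.1 = 438.8
Services: -462.0 + 662.2 - 609.9 - 314.2 = -723.9
Trade balance = 438.8 + (-723.9) = -285.1
(Excluded from the trade balance — financial account: borrowing by resident firms from foreign banks 1100.9, sale of domestic government bonds to non-residents 1308.3, new loans extended by domestic banks to foreign borrowers 816.7, inward foreign direct investment in the manufacturing sector 1723.9; secondary income: personal remittances received from nationals working abroad 726.6; primary income: compensation earned by residents employed abroad 305.8, dividends received from foreign subsidiaries of resident firms 524.3; capital account: debt forgiveness received from foreign official creditors 203.5.)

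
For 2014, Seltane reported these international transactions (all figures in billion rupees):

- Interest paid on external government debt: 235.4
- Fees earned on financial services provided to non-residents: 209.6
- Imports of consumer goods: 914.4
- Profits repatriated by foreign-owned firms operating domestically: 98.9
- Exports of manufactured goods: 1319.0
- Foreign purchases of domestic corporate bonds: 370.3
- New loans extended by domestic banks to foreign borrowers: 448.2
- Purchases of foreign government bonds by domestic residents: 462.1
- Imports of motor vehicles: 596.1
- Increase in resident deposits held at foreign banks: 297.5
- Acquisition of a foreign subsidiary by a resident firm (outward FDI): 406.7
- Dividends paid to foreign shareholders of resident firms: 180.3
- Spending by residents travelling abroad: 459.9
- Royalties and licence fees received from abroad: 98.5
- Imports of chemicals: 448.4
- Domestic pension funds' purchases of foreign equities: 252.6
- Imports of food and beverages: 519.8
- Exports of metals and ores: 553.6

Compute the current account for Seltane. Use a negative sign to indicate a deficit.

-1272.5

Goods: 553.6 - 519.8 - 914.4 - 448.4 - 596.1 + 1319.0 = -606.1
Services: 98.5 - 459.9 + 209.6 = -151.8
Primary income: -235.4 - 180.3 - 98.9 = -514.6
Current account = (-606.1) + (-151.8) + (-514.6) = -1272.5
(Excluded from the current account — financial account: foreign purchases of domestic corporate bonds 370.3, new loans extended by domestic banks to foreign borrowers 448.2, purchases of foreign government bonds by domestic residents 462.1, increase in resident deposits held at foreign banks 297.5, acquisition of a foreign subsidiary by a resident firm (outward FDI) 406.7, domestic pension funds' purchases of foreign equities 252.6.)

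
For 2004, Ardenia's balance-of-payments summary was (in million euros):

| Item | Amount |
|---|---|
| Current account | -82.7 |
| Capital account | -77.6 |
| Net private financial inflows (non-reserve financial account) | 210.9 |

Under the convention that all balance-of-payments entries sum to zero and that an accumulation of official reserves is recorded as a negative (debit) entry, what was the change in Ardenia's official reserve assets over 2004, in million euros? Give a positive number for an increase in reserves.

50.6

Official reserve transactions balance = -((-82.7) + (-77.6) + 210.9) = -50.6
An accumulation of reserves is recorded as a debit (negative entry), so the change in the stock of reserves is the negative of that balance.
Change in official reserves = -(-50.6) = 50.6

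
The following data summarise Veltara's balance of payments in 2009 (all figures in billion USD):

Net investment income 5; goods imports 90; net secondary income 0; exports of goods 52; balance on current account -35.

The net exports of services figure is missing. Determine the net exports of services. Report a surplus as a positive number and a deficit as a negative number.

-2

Current account = goods balance + services balance + net primary income + net secondary income
Sum of the known components = -33
Net exports of services = CA - (known components) = -35 - (-33) = -2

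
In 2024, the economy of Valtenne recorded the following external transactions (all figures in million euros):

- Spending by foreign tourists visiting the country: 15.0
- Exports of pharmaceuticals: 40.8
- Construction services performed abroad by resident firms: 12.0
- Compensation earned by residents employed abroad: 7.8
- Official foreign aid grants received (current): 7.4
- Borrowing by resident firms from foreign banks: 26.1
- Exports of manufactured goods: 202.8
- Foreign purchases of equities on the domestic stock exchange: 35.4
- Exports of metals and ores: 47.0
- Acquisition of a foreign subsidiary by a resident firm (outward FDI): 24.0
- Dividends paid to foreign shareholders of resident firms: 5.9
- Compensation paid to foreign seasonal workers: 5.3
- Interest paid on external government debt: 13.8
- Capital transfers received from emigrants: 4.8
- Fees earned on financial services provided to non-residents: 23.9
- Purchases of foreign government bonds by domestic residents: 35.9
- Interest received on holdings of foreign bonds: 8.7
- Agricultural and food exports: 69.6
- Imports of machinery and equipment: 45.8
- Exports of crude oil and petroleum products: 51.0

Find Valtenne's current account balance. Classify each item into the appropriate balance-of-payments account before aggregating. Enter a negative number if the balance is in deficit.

415.2

Goods: 202.8 + 69.6 + 40.8 + 51.0 + 47.0 - 45.8 = 365.4
Services: 15.0 + 23.9 + 12.0 = 50.9
Primary income: -5.9 - 5.3 + 7.8 + 8.7 - 13.8 = -8.5
Secondary income: 7.4
Current account = 365.4 + 50.9 + (-8.5) + 7.4 = 415.2
(Excluded from the current account — financial account: borrowing by resident firms from foreign banks 26.1, foreign purchases of equities on the domestic stock exchange 35.4, acquisition of a foreign subsidiary by a resident firm (outward FDI) 24.0, purchases of foreign government bonds by domestic residents 35.9; capital account: capital transfers received from emigrants 4.8.)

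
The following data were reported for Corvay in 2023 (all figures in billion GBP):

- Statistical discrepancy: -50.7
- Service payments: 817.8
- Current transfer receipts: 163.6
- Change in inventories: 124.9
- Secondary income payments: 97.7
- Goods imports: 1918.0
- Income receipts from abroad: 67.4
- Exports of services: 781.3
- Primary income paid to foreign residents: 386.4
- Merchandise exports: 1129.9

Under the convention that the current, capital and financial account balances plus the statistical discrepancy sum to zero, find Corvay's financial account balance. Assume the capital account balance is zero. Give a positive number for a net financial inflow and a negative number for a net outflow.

Goods balance = 1129.9 - 1918.0 = -788.1
Services balance = 781.3 - 817.8 = -36.5
Trade balance (goods + services) = -788.1 + (-36.5) = -824.6
Net primary income = 67.4 - 386.4 = -319.0
Net secondary income = 163.6 - 97.7 = 65.9
Current account = -824.6 + (-319.0) + 65.9 = -1077.7
Financial account = -(-1077.7 + (-50.7)) = 1128.4

1128.4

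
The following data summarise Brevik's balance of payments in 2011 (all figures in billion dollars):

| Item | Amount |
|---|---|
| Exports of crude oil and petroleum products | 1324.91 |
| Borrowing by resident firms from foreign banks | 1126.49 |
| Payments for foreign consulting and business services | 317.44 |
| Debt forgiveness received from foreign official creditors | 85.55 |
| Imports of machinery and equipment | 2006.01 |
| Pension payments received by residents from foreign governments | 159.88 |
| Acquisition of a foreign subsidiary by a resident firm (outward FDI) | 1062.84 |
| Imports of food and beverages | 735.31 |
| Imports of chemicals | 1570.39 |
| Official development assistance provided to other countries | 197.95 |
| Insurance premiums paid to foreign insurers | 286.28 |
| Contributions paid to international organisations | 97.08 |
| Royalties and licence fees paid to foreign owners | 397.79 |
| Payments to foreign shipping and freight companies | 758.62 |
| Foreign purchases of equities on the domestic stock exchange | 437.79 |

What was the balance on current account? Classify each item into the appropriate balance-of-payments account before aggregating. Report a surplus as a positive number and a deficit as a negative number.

Goods: -735.31 - 1570.39 + 1324.91 - 2006.01 = -2986.80
Services: -286.28 - 397.79 - 317.44 - 758.62 = -1760.13
Secondary income: -197.95 + 159.88 - 97.08 = -135.15
Current account = (-2986.80) + (-1760.13) + (-135.15) = -4882.08
(Excluded from the current account — financial account: borrowing by resident firms from foreign banks 1126.49, acquisition of a foreign subsidiary by a resident firm (outward FDI) 1062.84, foreign purchases of equities on the domestic stock exchange 437.79; capital account: debt forgiveness received from foreign official creditors 85.55.)

-4882.08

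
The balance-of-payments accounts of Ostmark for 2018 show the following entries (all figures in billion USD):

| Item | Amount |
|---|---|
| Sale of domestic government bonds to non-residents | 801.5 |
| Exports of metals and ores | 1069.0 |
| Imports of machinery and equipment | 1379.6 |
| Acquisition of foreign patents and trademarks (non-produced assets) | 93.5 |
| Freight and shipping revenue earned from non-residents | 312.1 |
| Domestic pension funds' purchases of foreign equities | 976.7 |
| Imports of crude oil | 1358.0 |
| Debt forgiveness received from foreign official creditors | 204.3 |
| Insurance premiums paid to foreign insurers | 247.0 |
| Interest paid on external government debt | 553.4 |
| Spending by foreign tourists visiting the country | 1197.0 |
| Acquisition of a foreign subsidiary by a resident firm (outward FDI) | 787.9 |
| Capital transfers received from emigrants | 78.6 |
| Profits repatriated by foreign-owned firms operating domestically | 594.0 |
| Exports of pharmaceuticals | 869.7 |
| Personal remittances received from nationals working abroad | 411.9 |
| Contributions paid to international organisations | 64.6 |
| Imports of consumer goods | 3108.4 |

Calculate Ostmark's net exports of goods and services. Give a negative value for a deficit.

Goods: 1069.0 - 3108.4 - 1379.6 - 1358.0 + 869.7 = -3907.3
Services: 1197.0 - 247.0 + 312.1 = 1262.1
Trade balance = -3907.3 + 1262.1 = -2645.2
(Excluded from the trade balance — financial account: sale of domestic government bonds to non-residents 801.5, domestic pension funds' purchases of foreign equities 976.7, acquisition of a foreign subsidiary by a resident firm (outward FDI) 787.9; capital account: acquisition of foreign patents and trademarks (non-produced assets) 93.5, debt forgiveness received from foreign official creditors 204.3, capital transfers received from emigrants 78.6; primary income: interest paid on external government debt 553.4, profits repatriated by foreign-owned firms operating domestically 594.0; secondary income: personal remittances received from nationals working abroad 411.9, contributions paid to international organisations 64.6.)

-2645.2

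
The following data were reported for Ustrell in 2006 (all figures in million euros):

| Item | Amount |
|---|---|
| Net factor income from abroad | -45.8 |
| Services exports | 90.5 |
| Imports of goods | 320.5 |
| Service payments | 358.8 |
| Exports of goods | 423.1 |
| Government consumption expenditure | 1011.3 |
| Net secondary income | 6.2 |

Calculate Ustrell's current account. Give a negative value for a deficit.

-205.3

Goods balance = 423.1 - 320.5 = 102.6
Services balance = 90.5 - 358.8 = -268.3
Trade balance (goods + services) = 102.6 + (-268.3) = -165.7
Net primary income = -45.8
Net secondary income = 6.2
Current account = -165.7 + (-45.8) + 6.2 = -205.3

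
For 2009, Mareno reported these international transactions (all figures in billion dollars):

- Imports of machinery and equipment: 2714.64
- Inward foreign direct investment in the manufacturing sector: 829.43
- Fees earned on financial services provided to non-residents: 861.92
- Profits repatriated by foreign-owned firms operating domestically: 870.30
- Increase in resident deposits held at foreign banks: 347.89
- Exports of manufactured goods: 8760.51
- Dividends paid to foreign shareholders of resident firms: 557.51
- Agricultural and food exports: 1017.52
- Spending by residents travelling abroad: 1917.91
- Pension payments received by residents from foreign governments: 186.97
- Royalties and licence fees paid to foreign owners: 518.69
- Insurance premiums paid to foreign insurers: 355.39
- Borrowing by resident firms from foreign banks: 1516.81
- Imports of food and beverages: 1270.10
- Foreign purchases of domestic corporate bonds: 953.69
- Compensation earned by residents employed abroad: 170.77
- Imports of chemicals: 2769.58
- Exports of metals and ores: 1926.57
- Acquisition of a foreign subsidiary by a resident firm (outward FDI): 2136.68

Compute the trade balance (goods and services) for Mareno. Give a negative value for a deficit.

Goods: -1270.10 - 2714.64 + 8760.51 + 1017.52 + 1926.57 - 2769.58 = 4950.28
Services: 861.92 - 518.69 - 355.39 - 1917.91 = -1930.07
Trade balance = 4950.28 + (-1930.07) = 3020.21
(Excluded from the trade balance — financial account: inward foreign direct investment in the manufacturing sector 829.43, increase in resident deposits held at foreign banks 347.89, borrowing by resident firms from foreign banks 1516.81, foreign purchases of domestic corporate bonds 953.69, acquisition of a foreign subsidiary by a resident firm (outward FDI) 2136.68; primary income: profits repatriated by foreign-owned firms operating domestically 870.30, dividends paid to foreign shareholders of resident firms 557.51, compensation earned by residents employed abroad 170.77; secondary income: pension payments received by residents from foreign governments 186.97.)

3020.21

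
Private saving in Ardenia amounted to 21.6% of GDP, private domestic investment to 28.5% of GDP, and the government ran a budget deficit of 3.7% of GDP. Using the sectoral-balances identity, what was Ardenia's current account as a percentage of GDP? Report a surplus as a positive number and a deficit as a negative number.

-10.6

By the sectoral-balances identity, CA = (S_private - I) + (T - G).
Private balance = 21.6 - 28.5 = -6.9
Government balance (T - G) = -3.7
CA = -6.9 + (-3.7) = -10.6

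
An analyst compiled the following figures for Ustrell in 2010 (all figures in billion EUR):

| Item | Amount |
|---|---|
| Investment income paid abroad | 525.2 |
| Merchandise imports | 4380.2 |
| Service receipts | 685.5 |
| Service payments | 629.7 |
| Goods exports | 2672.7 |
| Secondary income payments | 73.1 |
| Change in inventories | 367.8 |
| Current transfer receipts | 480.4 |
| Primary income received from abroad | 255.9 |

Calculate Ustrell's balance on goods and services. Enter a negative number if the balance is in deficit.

-1651.7

Goods balance = 2672.7 - 4380.2 = -1707.5
Services balance = 685.5 - 629.7 = 55.8
Trade balance (goods + services) = -1707.5 + 55.8 = -1651.7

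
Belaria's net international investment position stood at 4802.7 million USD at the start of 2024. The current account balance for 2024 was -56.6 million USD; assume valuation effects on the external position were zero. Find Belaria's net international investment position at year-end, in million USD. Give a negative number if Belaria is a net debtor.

4746.1

With no valuation effects, change in NIIP = current account = -56.6
End-of-year NIIP = 4802.7 + (-56.6) = 4746.1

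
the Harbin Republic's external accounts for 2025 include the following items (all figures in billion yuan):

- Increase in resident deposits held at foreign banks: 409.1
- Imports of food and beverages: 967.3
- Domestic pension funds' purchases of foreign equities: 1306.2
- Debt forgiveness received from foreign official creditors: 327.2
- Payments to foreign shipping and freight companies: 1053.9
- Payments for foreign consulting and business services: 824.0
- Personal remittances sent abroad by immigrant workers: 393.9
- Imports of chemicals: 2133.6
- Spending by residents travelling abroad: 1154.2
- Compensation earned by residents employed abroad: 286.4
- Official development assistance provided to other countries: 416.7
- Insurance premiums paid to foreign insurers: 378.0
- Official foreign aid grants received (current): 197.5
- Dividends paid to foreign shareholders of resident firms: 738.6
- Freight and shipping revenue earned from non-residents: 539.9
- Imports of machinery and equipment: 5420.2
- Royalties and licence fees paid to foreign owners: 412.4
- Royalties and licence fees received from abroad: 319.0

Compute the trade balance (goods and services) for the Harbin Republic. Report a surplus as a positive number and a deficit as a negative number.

Goods: -5420.2 - 967.3 - 2133.6 = -8521.1
Services: -412.4 - 378.0 - 1154.2 - 1053.9 + 539.9 + 319.0 - 824.0 = -2963.6
Trade balance = -8521.1 + (-2963.6) = -11484.7
(Excluded from the trade balance — financial account: increase in resident deposits held at foreign banks 409.1, domestic pension funds' purchases of foreign equities 1306.2; capital account: debt forgiveness received from foreign official creditors 327.2; secondary income: personal remittances sent abroad by immigrant workers 393.9, official development assistance provided to other countries 416.7, official foreign aid grants received (current) 197.5; primary income: compensation earned by residents employed abroad 286.4, dividends paid to foreign shareholders of resident firms 738.6.)

-11484.7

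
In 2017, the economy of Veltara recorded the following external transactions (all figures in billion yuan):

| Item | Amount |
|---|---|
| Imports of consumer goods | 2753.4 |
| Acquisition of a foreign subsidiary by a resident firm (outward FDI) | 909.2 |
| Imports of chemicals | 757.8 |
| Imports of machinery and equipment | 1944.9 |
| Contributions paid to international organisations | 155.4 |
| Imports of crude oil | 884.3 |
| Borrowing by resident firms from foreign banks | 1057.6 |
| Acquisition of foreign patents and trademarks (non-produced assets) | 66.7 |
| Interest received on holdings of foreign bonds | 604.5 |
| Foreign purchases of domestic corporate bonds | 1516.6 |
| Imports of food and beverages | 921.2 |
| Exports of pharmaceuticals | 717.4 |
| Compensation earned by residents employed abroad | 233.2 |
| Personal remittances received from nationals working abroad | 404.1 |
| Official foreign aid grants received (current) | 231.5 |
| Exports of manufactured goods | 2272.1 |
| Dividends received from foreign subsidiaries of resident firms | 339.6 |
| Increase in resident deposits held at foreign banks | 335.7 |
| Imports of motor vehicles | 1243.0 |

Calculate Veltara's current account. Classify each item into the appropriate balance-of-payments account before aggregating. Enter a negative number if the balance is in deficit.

Goods: -757.8 - 884.3 - 921.2 + 2272.1 - 2753.4 + 717.4 - 1243.0 - 1944.9 = -5515.1
Primary income: 233.2 + 339.6 + 604.5 = 1177.3
Secondary income: 404.1 - 155.4 + 231.5 = 480.2
Current account = (-5515.1) + 1177.3 + 480.2 = -3857.6
(Excluded from the current account — financial account: acquisition of a foreign subsidiary by a resident firm (outward FDI) 909.2, borrowing by resident firms from foreign banks 1057.6, foreign purchases of domestic corporate bonds 1516.6, increase in resident deposits held at foreign banks 335.7; capital account: acquisition of foreign patents and trademarks (non-produced assets) 66.7.)

-3857.6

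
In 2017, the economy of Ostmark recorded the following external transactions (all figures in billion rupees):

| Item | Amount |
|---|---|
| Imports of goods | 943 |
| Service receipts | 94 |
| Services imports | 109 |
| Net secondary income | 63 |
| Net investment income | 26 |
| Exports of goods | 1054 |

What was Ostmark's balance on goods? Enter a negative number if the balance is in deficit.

111

Goods balance = 1054 - 943 = 111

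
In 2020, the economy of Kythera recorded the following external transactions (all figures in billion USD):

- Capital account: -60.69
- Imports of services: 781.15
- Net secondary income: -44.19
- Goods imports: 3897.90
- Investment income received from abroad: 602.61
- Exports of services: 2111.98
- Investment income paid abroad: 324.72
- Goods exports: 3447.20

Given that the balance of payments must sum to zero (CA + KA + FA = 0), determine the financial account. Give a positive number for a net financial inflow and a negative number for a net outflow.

Goods balance = 3447.20 - 3897.90 = -450.70
Services balance = 2111.98 - 781.15 = 1330.83
Trade balance (goods + services) = -450.70 + 1330.83 = 880.13
Net primary income = 602.61 - 324.72 = 277.89
Net secondary income = -44.19
Current account = 880.13 + 277.89 + (-44.19) = 1113.83
Financial account = -(1113.83 + (-60.69)) = -1053.14

-1053.14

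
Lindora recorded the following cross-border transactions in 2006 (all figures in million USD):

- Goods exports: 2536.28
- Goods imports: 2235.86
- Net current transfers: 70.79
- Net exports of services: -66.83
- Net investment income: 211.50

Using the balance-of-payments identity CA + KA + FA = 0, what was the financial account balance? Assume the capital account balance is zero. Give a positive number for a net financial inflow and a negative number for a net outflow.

Goods balance = 2536.28 - 2235.86 = 300.42
Services balance = -66.83
Trade balance (goods + services) = 300.42 + (-66.83) = 233.59
Net primary income = 211.50
Net secondary income = 70.79
Current account = 233.59 + 211.50 + 70.79 = 515.88
Financial account = -(515.88) = -515.88

-515.88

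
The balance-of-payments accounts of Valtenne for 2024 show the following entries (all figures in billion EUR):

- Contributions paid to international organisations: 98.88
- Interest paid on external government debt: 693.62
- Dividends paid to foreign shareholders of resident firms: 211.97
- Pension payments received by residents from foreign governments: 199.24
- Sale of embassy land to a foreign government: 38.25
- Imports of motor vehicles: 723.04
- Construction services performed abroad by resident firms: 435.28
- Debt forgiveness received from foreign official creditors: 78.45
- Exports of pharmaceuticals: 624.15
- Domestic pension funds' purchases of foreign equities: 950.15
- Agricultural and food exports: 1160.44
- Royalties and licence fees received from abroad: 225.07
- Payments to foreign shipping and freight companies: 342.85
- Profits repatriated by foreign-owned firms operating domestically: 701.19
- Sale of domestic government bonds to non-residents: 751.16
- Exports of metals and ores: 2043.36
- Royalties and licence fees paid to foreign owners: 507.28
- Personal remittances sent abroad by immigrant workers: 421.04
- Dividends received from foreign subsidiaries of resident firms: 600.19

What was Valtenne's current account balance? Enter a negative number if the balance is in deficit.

1587.86

Goods: 1160.44 + 624.15 - 723.04 + 2043.36 = 3104.91
Services: -342.85 + 435.28 - 507.28 + 225.07 = -189.78
Primary income: 600.19 - 693.62 - 701.19 - 211.97 = -1006.59
Secondary income: -98.88 - 421.04 + 199.24 = -320.68
Current account = 3104.91 + (-189.78) + (-1006.59) + (-320.68) = 1587.86
(Excluded from the current account — capital account: sale of embassy land to a foreign government 38.25, debt forgiveness received from foreign official creditors 78.45; financial account: domestic pension funds' purchases of foreign equities 950.15, sale of domestic government bonds to non-residents 751.16.)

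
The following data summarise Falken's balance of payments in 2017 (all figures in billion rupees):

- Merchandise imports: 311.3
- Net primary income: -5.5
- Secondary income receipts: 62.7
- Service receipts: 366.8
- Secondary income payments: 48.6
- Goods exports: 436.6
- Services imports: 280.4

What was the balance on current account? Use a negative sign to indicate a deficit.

Goods balance = 436.6 - 311.3 = 125.3
Services balance = 366.8 - 280.4 = 86.4
Trade balance (goods + services) = 125.3 + 86.4 = 211.7
Net primary income = -5.5
Net secondary income = 62.7 - 48.6 = 14.1
Current account = 211.7 + (-5.5) + 14.1 = 220.3

220.3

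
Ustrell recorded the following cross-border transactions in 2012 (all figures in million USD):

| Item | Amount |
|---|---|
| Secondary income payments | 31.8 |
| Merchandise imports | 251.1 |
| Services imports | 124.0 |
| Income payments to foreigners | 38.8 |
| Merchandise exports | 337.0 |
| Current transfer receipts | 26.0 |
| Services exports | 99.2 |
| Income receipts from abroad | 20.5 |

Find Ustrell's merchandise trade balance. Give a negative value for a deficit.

Goods balance = 337.0 - 251.1 = 85.9

85.9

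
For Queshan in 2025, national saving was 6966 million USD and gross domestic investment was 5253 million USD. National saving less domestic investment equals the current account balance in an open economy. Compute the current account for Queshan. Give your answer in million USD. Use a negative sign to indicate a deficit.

CA = S - I = 6966 - 5253 = 1713

1713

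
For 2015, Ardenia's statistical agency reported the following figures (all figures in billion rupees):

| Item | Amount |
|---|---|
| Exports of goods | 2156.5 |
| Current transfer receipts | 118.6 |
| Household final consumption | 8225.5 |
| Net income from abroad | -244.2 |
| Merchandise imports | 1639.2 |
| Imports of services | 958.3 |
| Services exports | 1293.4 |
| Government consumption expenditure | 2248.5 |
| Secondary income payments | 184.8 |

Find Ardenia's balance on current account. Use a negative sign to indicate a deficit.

Goods balance = 2156.5 - 1639.2 = 517.3
Services balance = 1293.4 - 958.3 = 335.1
Trade balance (goods + services) = 517.3 + 335.1 = 852.4
Net primary income = -244.2
Net secondary income = 118.6 - 184.8 = -66.2
Current account = 852.4 + (-244.2) + (-66.2) = 542.0

542.0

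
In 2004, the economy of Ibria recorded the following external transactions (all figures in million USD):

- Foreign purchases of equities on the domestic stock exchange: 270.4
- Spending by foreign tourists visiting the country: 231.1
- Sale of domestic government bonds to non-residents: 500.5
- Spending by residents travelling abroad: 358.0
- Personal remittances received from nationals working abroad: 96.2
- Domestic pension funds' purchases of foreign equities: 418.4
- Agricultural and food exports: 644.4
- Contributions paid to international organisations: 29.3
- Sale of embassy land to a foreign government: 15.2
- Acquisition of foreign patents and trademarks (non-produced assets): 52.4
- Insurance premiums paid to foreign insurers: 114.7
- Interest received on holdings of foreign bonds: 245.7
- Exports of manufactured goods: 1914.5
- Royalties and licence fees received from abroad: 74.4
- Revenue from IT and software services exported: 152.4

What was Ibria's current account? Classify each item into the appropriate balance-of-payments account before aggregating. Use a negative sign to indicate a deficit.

Goods: 1914.5 + 644.4 = 2558.9
Services: -358.0 + 231.1 + 74.4 + 152.4 - 114.7 = -14.8
Primary income: 245.7
Secondary income: 96.2 - 29.3 = 66.9
Current account = 2558.9 + (-14.8) + 245.7 + 66.9 = 2856.7
(Excluded from the current account — financial account: foreign purchases of equities on the domestic stock exchange 270.4, sale of domestic government bonds to non-residents 500.5, domestic pension funds' purchases of foreign equities 418.4; capital account: sale of embassy land to a foreign government 15.2, acquisition of foreign patents and trademarks (non-produced assets) 52.4.)

2856.7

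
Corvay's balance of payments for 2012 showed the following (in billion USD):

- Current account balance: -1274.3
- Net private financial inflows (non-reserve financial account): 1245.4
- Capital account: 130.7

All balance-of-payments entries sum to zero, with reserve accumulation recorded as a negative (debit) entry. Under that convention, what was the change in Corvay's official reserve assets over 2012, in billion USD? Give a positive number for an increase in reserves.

Official reserve transactions balance = -((-1274.3) + 130.7 + 1245.4) = -101.8
An accumulation of reserves is recorded as a debit (negative entry), so the change in the stock of reserves is the negative of that balance.
Change in official reserves = -(-101.8) = 101.8

101.8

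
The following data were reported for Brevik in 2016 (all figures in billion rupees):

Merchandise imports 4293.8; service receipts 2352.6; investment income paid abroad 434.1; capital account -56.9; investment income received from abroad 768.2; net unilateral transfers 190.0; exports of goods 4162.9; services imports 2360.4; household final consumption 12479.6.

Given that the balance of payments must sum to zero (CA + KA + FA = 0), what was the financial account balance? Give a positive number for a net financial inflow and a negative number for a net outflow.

Goods balance = 4162.9 - 4293.8 = -130.9
Services balance = 2352.6 - 2360.4 = -7.8
Trade balance (goods + services) = -130.9 + (-7.8) = -138.7
Net primary income = 768.2 - 434.1 = 334.1
Net secondary income = 190.0
Current account = -138.7 + 334.1 + 190.0 = 385.4
Financial account = -(385.4 + (-56.9)) = -328.5

-328.5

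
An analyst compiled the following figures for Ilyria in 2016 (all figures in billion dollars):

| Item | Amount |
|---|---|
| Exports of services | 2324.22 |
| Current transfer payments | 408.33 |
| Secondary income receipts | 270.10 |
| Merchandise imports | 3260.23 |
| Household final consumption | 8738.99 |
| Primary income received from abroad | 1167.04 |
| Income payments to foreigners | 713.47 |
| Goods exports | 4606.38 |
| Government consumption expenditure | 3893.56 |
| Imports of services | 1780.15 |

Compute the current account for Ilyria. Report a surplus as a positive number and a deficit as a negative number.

2205.56

Goods balance = 4606.38 - 3260.23 = 1346.15
Services balance = 2324.22 - 1780.15 = 544.07
Trade balance (goods + services) = 1346.15 + 544.07 = 1890.22
Net primary income = 1167.04 - 713.47 = 453.57
Net secondary income = 270.10 - 408.33 = -138.23
Current account = 1890.22 + 453.57 + (-138.23) = 2205.56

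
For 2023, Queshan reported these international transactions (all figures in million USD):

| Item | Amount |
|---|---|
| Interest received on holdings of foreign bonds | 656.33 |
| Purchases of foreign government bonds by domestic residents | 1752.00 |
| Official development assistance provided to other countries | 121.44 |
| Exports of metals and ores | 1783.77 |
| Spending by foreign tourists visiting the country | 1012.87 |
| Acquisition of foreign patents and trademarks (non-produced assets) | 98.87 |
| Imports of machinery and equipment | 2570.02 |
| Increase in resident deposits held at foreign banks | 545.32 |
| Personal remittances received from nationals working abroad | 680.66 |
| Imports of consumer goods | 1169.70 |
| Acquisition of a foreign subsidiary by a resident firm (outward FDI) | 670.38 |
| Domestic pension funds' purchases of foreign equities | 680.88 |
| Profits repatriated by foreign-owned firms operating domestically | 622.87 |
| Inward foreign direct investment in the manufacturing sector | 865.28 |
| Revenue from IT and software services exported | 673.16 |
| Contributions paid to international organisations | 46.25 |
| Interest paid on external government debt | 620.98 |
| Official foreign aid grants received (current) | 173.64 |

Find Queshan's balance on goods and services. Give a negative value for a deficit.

Goods: 1783.77 - 2570.02 - 1169.70 = -1955.95
Services: 1012.87 + 673.16 = 1686.03
Trade balance = -1955.95 + 1686.03 = -269.92
(Excluded from the trade balance — primary income: interest received on holdings of foreign bonds 656.33, profits repatriated by foreign-owned firms operating domestically 622.87, interest paid on external government debt 620.98; financial account: purchases of foreign government bonds by domestic residents 1752.00, increase in resident deposits held at foreign banks 545.32, acquisition of a foreign subsidiary by a resident firm (outward FDI) 670.38, domestic pension funds' purchases of foreign equities 680.88, inward foreign direct investment in the manufacturing sector 865.28; secondary income: official development assistance provided to other countries 121.44, personal remittances received from nationals working abroad 680.66, contributions paid to international organisations 46.25, official foreign aid grants received (current) 173.64; capital account: acquisition of foreign patents and trademarks (non-produced assets) 98.87.)

-269.92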